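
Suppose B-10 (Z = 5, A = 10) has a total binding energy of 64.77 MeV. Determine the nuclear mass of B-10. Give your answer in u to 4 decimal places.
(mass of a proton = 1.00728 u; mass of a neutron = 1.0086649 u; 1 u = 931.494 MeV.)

10.0102 u

Mass defect = 64.77 MeV / (931.494 MeV/u) = 0.069533 u
Constituent mass = 5(1.00728) + 5(1.0086649) = 10.0797245 u
Nuclear mass = 10.0797245 − 0.069533 = 10.0101915 u ≈ 10.0102 u (to 4 decimal places)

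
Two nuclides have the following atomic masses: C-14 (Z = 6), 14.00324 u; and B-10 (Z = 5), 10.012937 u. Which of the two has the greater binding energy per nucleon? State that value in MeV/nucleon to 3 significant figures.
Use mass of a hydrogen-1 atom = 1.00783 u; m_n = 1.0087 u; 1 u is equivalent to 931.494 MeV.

C-14: Σm = 6(1.00783) + 8(1.0087) = 14.11658 u; Δm = 0.11334 u; E_B = 105.58 MeV; E_B/A = 7.541 MeV
B-10: Σm = 5(1.00783) + 5(1.0087) = 10.08265 u; Δm = 0.069713 u; E_B = 64.937 MeV; E_B/A = 6.494 MeV
C-14 has the higher binding energy per nucleon, so it is the more tightly bound nucleus.

C-14; 7.54 MeV/nucleon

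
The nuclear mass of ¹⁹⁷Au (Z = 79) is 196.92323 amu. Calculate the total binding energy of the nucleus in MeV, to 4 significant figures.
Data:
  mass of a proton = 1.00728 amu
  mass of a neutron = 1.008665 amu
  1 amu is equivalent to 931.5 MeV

1560 MeV

Mass of separated nucleons = 79(1.00728) + 118(1.008665) = 79.57512 + 119.022470 = 198.597590 amu
Mass defect Δm = 198.597590 − 196.92323 = 1.674360 amu
Binding energy = Δm·c² = 1.674360 × 931.5 MeV/amu = 1559.67 MeV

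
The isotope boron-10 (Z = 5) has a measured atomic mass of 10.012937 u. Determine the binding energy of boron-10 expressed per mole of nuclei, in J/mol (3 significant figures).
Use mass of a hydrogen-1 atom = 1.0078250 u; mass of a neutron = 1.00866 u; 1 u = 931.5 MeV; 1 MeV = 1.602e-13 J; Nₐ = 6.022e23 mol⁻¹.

Z = 5, so N = A − Z = 10 − 5 = 5.
Total constituent mass: 5 × 1.0078250 + 5 × 1.00866 = 10.0824250 u
The mass defect is 10.0824250 − 10.012937 = 0.0694880 u.
Binding energy = Δm·c² = 0.0694880 × 931.5 MeV/u = 64.7281 MeV
Per nucleus in joules: 64.7281 MeV × 1.602e-13 J/MeV = 1.0369e-11 J
Per mole: 1.0369e-11 J × 6.022e23 mol⁻¹ = 6.2442e+12 J/mol

6.24e+12 J/mol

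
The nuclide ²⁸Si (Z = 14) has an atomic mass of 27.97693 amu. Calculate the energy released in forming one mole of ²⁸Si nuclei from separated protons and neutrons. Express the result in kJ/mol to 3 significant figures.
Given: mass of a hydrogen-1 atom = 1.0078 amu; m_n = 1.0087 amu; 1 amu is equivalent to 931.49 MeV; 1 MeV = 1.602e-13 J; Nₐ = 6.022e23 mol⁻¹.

Total constituent mass: 14 × 1.0078 + 14 × 1.0087 = 28.2310 amu
The mass defect is 28.2310 − 27.97693 = 0.25407 amu.
E_B = 0.25407 × 931.49 = 236.664 MeV
Per nucleus in joules: 236.664 MeV × 1.602e-13 J/MeV = 3.7914e-11 J
Per mole: 3.7914e-11 J × 6.022e23 mol⁻¹ = 2.2832e+13 J/mol

2.28e+10 kJ/mol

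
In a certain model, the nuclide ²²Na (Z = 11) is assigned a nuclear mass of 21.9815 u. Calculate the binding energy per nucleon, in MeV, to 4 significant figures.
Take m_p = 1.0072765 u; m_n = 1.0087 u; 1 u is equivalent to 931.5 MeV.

Total constituent mass: 11 × 1.0072765 + 11 × 1.0087 = 22.1757415 u
Mass defect Δm = 22.1757415 − 21.9815 = 0.1942415 u
Converting to energy: 0.1942415 u × 931.5 MeV/u = 180.936 MeV
BE/A = 180.936 MeV / 22 = 8.224 MeV/nucleon

8.224 MeV/nucleon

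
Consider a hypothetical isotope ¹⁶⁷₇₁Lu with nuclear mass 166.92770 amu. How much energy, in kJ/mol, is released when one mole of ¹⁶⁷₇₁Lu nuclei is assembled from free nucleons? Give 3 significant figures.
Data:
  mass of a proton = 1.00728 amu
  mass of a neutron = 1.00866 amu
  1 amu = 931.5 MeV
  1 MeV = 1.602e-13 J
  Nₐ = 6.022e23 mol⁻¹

The nucleus contains 71 protons and 167 − 71 = 96 neutrons.
Σm = 71·m_p + 96·m_n = 71.51688 + 96.83136 = 168.34824 amu
Δm = 168.34824 − 166.92770 = 1.42054 amu
Binding energy = Δm·c² = 1.42054 × 931.5 MeV/amu = 1323.23 MeV
Per nucleus in joules: 1323.23 MeV × 1.602e-13 J/MeV = 2.1198e-10 J
Per mole: 2.1198e-10 J × 6.022e23 mol⁻¹ = 1.2765e+14 J/mol

1.28e+11 kJ/mol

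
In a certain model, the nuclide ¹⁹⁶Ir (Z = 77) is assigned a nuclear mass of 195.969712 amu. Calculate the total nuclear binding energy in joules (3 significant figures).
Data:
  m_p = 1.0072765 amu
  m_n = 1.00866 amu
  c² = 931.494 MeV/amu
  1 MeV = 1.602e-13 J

With 77 protons and 119 neutrons (A = 196):
Σm = 77·m_p + 119·m_n = 77.5602905 + 120.03054 = 197.5908305 amu
Mass defect Δm = 197.5908305 − 195.969712 = 1.6211185 amu
E_B = 1.6211185 × 931.494 = 1510.06 MeV
In joules: 1510.06 MeV × 1.602e-13 J/MeV = 2.4191e-10 J

2.42e-10 J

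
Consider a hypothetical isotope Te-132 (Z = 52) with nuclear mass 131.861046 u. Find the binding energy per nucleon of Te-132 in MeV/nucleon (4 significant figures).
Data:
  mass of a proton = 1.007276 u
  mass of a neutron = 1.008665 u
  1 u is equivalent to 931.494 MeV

Total constituent mass: 52 × 1.007276 + 80 × 1.008665 = 133.071552 u
Δm = 133.071552 − 131.861046 = 1.210506 u
E_B = 1.210506 × 931.494 = 1127.58 MeV
Per nucleon: 1127.58 / 132 = 8.542 MeV

8.542 MeV/nucleon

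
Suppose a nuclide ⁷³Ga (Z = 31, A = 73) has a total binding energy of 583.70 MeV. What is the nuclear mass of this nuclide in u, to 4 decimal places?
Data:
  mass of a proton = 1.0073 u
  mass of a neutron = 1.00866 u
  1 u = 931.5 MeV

72.9634 u

Mass defect = 583.70 MeV / (931.5 MeV/u) = 0.626624 u
Constituent mass = 31(1.0073) + 42(1.00866) = 73.59002 u
Nuclear mass = 73.59002 − 0.626624 = 72.963396 u ≈ 72.9634 u (to 4 decimal places)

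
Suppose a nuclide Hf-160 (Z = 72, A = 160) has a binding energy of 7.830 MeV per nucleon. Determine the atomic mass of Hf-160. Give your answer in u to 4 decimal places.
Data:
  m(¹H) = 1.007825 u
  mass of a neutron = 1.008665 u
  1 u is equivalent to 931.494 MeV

Total binding energy = 160 × 7.830 = 1252.800 MeV
Mass defect = 1252.800 MeV / (931.494 MeV/u) = 1.344936 u
Constituent mass = 72(1.007825) + 88(1.008665) = 161.325920 u
Atomic mass = 161.325920 − 1.344936 = 159.980984 u ≈ 159.9810 u (to 4 decimal places)

159.9810 u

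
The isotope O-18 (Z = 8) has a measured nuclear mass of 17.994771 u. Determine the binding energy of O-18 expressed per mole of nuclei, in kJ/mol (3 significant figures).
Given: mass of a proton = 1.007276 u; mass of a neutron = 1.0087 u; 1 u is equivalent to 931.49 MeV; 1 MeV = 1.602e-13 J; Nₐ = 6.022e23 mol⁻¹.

1.35e+10 kJ/mol

Z = 8, so N = A − Z = 18 − 8 = 10.
Total constituent mass: 8 × 1.007276 + 10 × 1.0087 = 18.145208 u
Δm = 18.145208 − 17.994771 = 0.150437 u
Converting to energy: 0.150437 u × 931.49 MeV/u = 140.131 MeV
Per nucleus in joules: 140.131 MeV × 1.602e-13 J/MeV = 2.2449e-11 J
Per mole: 2.2449e-11 J × 6.022e23 mol⁻¹ = 1.3519e+13 J/mol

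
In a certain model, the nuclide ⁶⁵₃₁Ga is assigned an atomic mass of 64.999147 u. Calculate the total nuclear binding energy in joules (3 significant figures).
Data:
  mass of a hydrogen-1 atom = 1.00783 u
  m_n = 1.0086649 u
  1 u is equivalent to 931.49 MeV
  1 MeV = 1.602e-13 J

With 31 protons and 34 neutrons (A = 65):
Mass of separated nucleons = 31(1.00783) + 34(1.0086649) = 31.24273 + 34.2946066 = 65.5373366 u
The mass defect is 65.5373366 − 64.999147 = 0.5381896 u.
E_B = 0.5381896 × 931.49 = 501.318 MeV
In joules: 501.318 MeV × 1.602e-13 J/MeV = 8.0311e-11 J

8.03e-11 J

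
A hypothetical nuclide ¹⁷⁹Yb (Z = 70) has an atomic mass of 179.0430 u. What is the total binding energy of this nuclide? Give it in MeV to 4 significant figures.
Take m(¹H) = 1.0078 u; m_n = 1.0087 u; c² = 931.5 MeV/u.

1352 MeV

The nucleus contains 70 protons and 179 − 70 = 109 neutrons.
Total constituent mass: 70 × 1.0078 + 109 × 1.0087 = 180.4943 u
Δm = 180.4943 − 179.0430 = 1.4513 u
E_B = 1.4513 × 931.5 = 1351.89 MeV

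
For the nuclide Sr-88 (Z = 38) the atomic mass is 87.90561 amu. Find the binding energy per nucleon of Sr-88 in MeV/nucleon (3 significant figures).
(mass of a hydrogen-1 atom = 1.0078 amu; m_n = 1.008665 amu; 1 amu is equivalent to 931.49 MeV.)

8.72 MeV/nucleon

Z = 38, so N = A − Z = 88 − 38 = 50.
Mass of separated nucleons = 38(1.0078) + 50(1.008665) = 38.2964 + 50.433250 = 88.729650 amu
Δm = 88.729650 − 87.90561 = 0.824040 amu
Binding energy = Δm·c² = 0.824040 × 931.49 MeV/amu = 767.585 MeV
Dividing by A = 88 gives 8.723 MeV per nucleon.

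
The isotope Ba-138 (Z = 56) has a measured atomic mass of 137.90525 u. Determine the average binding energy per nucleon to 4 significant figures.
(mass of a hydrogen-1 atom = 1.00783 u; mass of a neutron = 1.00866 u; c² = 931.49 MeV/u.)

With 56 protons and 82 neutrons (A = 138):
Total constituent mass: 56 × 1.00783 + 82 × 1.00866 = 139.14860 u
Δm = 139.14860 − 137.90525 = 1.24335 u
E_B = 1.24335 × 931.49 = 1158.17 MeV
Per nucleon: 1158.17 / 138 = 8.393 MeV

8.393 MeV/nucleon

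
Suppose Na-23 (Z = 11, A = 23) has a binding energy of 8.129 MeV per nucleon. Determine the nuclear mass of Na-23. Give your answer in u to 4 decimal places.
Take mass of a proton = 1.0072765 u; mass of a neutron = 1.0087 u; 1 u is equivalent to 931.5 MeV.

22.9837 u

Total binding energy = 23 × 8.129 = 186.967 MeV
Mass defect = 186.967 MeV / (931.5 MeV/u) = 0.200716 u
Constituent mass = 11(1.0072765) + 12(1.0087) = 23.1844415 u
Nuclear mass = 23.1844415 − 0.200716 = 22.9837255 u ≈ 22.9837 u (to 4 decimal places)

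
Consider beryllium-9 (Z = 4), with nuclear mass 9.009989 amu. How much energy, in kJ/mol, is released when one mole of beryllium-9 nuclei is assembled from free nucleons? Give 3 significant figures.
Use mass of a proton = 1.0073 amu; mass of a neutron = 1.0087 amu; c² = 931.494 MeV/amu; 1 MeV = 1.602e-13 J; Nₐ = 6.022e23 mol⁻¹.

Z = 4, so N = A − Z = 9 − 4 = 5.
Σm = 4·m_p + 5·m_n = 4.0292 + 5.0435 = 9.0727 amu
Δm = 9.0727 − 9.009989 = 0.062711 amu
Binding energy = Δm·c² = 0.062711 × 931.494 MeV/amu = 58.4149 MeV
Per nucleus in joules: 58.4149 MeV × 1.602e-13 J/MeV = 9.3581e-12 J
Per mole: 9.3581e-12 J × 6.022e23 mol⁻¹ = 5.6354e+12 J/mol

5.64e+09 kJ/mol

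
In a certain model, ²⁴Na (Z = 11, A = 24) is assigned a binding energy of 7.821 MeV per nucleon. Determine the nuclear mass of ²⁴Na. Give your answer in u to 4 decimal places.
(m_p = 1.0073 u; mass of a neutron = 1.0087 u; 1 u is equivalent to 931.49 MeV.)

Total binding energy = 24 × 7.821 = 187.704 MeV
Mass defect = 187.704 MeV / (931.49 MeV/u) = 0.201509 u
Constituent mass = 11(1.0073) + 13(1.0087) = 24.1934 u
Nuclear mass = 24.1934 − 0.201509 = 23.991891 u ≈ 23.9919 u (to 4 decimal places)

23.9919 u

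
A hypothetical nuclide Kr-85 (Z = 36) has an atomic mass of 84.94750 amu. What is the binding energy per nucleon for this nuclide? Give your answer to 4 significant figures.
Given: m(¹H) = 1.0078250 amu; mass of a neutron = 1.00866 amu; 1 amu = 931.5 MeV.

With 36 protons and 49 neutrons (A = 85):
Σm = 36·m(¹H) + 49·m_n = 36.2817000 + 49.42434 = 85.7060400 amu
Mass defect Δm = 85.7060400 − 84.94750 = 0.7585400 amu
Converting to energy: 0.7585400 amu × 931.5 MeV/amu = 706.580 MeV
Dividing by A = 85 gives 8.313 MeV per nucleon.

8.313 MeV/nucleon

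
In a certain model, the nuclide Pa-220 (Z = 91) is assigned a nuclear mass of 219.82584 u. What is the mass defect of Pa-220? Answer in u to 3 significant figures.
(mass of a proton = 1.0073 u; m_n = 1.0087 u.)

1.96 u

Z = 91, so N = A − Z = 220 − 91 = 129.
Total constituent mass: 91 × 1.0073 + 129 × 1.0087 = 221.7866 u
Mass defect Δm = 221.7866 − 219.82584 = 1.96076 u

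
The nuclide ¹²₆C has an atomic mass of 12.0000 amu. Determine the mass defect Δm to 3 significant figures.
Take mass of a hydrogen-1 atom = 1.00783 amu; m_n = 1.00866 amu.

Mass of separated nucleons = 6(1.00783) + 6(1.00866) = 6.04698 + 6.05196 = 12.09894 amu
The mass defect is 12.09894 − 12.0000 = 0.09894 amu.

0.0989 amu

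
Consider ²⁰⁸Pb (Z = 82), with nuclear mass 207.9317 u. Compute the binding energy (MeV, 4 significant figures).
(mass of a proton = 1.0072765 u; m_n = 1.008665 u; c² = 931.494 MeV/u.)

1636 MeV

Z = 82, so N = A − Z = 208 − 82 = 126.
Σm = 82·m_p + 126·m_n = 82.5966730 + 127.091790 = 209.6884630 u
The mass defect is 209.6884630 − 207.9317 = 1.7567630 u.
E_B = 1.7567630 × 931.494 = 1636.41 MeV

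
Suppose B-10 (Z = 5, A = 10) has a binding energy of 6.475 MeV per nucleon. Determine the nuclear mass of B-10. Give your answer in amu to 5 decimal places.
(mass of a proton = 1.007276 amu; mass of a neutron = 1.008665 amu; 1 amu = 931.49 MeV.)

10.01019 amu

Total binding energy = 10 × 6.475 = 64.750 MeV
Mass defect = 64.750 MeV / (931.49 MeV/amu) = 0.0695123 amu
Constituent mass = 5(1.007276) + 5(1.008665) = 10.079705 amu
Nuclear mass = 10.079705 − 0.0695123 = 10.0101927 amu ≈ 10.01019 amu (to 5 decimal places)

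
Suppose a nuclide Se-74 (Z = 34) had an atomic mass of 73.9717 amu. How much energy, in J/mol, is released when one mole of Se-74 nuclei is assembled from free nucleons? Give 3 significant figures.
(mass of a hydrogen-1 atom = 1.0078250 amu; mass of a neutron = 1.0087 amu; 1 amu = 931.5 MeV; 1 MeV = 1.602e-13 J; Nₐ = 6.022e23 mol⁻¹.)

Total constituent mass: 34 × 1.0078250 + 40 × 1.0087 = 74.6140500 amu
Mass defect Δm = 74.6140500 − 73.9717 = 0.6423500 amu
E_B = 0.6423500 × 931.5 = 598.349 MeV
Per nucleus in joules: 598.349 MeV × 1.602e-13 J/MeV = 9.5856e-11 J
Per mole: 9.5856e-11 J × 6.022e23 mol⁻¹ = 5.7724e+13 J/mol

5.77e+13 J/mol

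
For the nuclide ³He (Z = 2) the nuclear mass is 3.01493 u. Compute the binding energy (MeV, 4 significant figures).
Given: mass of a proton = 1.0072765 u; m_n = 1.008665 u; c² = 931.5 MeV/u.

7.720 MeV

Σm = 2·m_p + 1·m_n = 2.0145530 + 1.008665 = 3.0232180 u
The mass defect is 3.0232180 − 3.01493 = 0.0082880 u.
Converting to energy: 0.0082880 u × 931.5 MeV/u = 7.72027 MeV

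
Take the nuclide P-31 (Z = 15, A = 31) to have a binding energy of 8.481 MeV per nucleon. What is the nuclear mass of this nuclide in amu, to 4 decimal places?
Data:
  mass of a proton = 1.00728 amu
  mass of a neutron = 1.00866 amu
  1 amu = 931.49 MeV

30.9655 amu

Total binding energy = 31 × 8.481 = 262.911 MeV
Mass defect = 262.911 MeV / (931.49 MeV/amu) = 0.282248 amu
Constituent mass = 15(1.00728) + 16(1.00866) = 31.24776 amu
Nuclear mass = 31.24776 − 0.282248 = 30.965512 amu ≈ 30.9655 amu (to 4 decimal places)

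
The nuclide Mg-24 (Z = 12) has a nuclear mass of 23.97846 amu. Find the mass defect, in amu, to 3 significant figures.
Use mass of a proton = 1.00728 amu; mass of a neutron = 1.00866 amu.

0.213 amu

Mass of separated nucleons = 12(1.00728) + 12(1.00866) = 12.08736 + 12.10392 = 24.19128 amu
Mass defect Δm = 24.19128 − 23.97846 = 0.21282 amu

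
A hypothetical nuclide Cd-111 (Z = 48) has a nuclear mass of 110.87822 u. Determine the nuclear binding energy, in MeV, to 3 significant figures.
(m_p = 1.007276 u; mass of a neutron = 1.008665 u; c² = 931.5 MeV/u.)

947 MeV

The nucleus contains 48 protons and 111 − 48 = 63 neutrons.
Mass of separated nucleons = 48(1.007276) + 63(1.008665) = 48.349248 + 63.545895 = 111.895143 u
The mass defect is 111.895143 − 110.87822 = 1.016923 u.
Converting to energy: 1.016923 u × 931.5 MeV/u = 947.264 MeV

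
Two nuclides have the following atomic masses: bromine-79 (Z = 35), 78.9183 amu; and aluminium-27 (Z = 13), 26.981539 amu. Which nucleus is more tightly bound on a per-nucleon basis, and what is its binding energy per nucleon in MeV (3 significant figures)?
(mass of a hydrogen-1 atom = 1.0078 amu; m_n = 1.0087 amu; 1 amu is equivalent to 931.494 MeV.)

bromine-79: Σm = 35(1.0078) + 44(1.0087) = 79.6558 amu; Δm = 0.7375 amu; E_B = 686.98 MeV; E_B/A = 8.696 MeV
aluminium-27: Σm = 13(1.0078) + 14(1.0087) = 27.2232 amu; Δm = 0.241661 amu; E_B = 225.11 MeV; E_B/A = 8.337 MeV
bromine-79 has the higher binding energy per nucleon, so it is the more tightly bound nucleus.

bromine-79; 8.70 MeV/nucleon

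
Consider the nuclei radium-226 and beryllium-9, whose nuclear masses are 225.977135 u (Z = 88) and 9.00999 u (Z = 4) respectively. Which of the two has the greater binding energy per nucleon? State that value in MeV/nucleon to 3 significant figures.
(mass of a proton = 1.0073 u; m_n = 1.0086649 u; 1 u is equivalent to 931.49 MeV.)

radium-226: Σm = 88(1.0073) + 138(1.0086649) = 227.8381562 u; Δm = 1.8610212 u; E_B = 1733.5 MeV; E_B/A = 7.670 MeV
beryllium-9: Σm = 4(1.0073) + 5(1.0086649) = 9.0725245 u; Δm = 0.0625345 u; E_B = 58.250 MeV; E_B/A = 6.472 MeV
radium-226 has the higher binding energy per nucleon, so it is the more tightly bound nucleus.

radium-226; 7.67 MeV/nucleon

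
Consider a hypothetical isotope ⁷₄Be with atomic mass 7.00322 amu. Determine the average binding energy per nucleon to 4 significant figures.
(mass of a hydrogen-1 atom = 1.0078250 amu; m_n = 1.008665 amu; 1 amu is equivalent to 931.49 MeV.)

7.196 MeV/nucleon

Mass of separated nucleons = 4(1.0078250) + 3(1.008665) = 4.0313000 + 3.025995 = 7.0572950 amu
Δm = 7.0572950 − 7.00322 = 0.0540750 amu
Binding energy = Δm·c² = 0.0540750 × 931.49 MeV/amu = 50.3703 MeV
BE/A = 50.3703 MeV / 7 = 7.196 MeV/nucleon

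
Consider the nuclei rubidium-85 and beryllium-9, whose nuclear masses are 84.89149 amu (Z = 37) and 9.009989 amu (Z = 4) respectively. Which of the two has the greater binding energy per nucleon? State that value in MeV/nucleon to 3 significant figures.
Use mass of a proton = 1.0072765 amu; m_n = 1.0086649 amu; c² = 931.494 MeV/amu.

rubidium-85: Σm = 37(1.0072765) + 48(1.0086649) = 85.6851457 amu; Δm = 0.7936557 amu; E_B = 739.286 MeV; E_B/A = 8.697 MeV
beryllium-9: Σm = 4(1.0072765) + 5(1.0086649) = 9.0724305 amu; Δm = 0.0624415 amu; E_B = 58.164 MeV; E_B/A = 6.463 MeV
rubidium-85 has the higher binding energy per nucleon, so it is the more tightly bound nucleus.

rubidium-85; 8.70 MeV/nucleon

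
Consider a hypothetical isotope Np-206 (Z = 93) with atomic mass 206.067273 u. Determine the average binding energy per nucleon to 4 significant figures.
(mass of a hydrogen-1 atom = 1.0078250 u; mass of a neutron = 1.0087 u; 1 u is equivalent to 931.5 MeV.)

The nucleus contains 93 protons and 206 − 93 = 113 neutrons.
Total constituent mass: 93 × 1.0078250 + 113 × 1.0087 = 207.7108250 u
The mass defect is 207.7108250 − 206.067273 = 1.6435520 u.
Converting to energy: 1.6435520 u × 931.5 MeV/u = 1530.97 MeV
Per nucleon: 1530.97 / 206 = 7.432 MeV

7.432 MeV/nucleon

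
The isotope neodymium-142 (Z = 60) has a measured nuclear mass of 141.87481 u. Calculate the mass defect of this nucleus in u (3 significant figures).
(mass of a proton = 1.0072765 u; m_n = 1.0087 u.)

Z = 60, so N = A − Z = 142 − 60 = 82.
Σm = 60·m_p + 82·m_n = 60.4365900 + 82.7134 = 143.1499900 u
Δm = 143.1499900 − 141.87481 = 1.2751800 u

1.28 u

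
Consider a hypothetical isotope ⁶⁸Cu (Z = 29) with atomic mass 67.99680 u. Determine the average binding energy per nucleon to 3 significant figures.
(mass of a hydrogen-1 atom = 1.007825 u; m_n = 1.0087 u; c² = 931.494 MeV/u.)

7.80 MeV/nucleon

The nucleus contains 29 protons and 68 − 29 = 39 neutrons.
Total constituent mass: 29 × 1.007825 + 39 × 1.0087 = 68.566225 u
The mass defect is 68.566225 − 67.99680 = 0.569425 u.
Converting to energy: 0.569425 u × 931.494 MeV/u = 530.416 MeV
Per nucleon: 530.416 / 68 = 7.800 MeV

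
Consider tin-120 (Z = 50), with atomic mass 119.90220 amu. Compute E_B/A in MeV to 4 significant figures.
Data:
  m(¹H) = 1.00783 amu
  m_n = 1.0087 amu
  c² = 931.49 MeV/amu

Total constituent mass: 50 × 1.00783 + 70 × 1.0087 = 121.00050 amu
Mass defect Δm = 121.00050 − 119.90220 = 1.09830 amu
Converting to energy: 1.09830 amu × 931.49 MeV/amu = 1023.055 MeV
Per nucleon: 1023.055 / 120 = 8.525 MeV

8.525 MeV/nucleon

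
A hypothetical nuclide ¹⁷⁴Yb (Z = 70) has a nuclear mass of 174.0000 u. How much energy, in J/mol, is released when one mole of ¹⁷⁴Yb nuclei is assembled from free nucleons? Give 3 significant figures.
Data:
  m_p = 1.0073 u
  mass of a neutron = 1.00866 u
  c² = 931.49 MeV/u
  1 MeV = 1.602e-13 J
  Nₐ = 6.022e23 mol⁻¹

Z = 70, so N = A − Z = 174 − 70 = 104.
Mass of separated nucleons = 70(1.0073) + 104(1.00866) = 70.5110 + 104.90064 = 175.41164 u
The mass defect is 175.41164 − 174.0000 = 1.41164 u.
Binding energy = Δm·c² = 1.41164 × 931.49 MeV/u = 1314.93 MeV
Per nucleus in joules: 1314.93 MeV × 1.602e-13 J/MeV = 2.1065e-10 J
Per mole: 2.1065e-10 J × 6.022e23 mol⁻¹ = 1.2685e+14 J/mol

1.27e+14 J/mol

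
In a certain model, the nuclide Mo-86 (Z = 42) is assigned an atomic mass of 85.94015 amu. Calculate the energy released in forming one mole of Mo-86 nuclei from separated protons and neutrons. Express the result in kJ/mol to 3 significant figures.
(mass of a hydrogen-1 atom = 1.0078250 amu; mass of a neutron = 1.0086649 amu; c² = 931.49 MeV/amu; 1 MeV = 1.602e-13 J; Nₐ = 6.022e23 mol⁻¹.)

With 42 protons and 44 neutrons (A = 86):
Mass of separated nucleons = 42(1.0078250) + 44(1.0086649) = 42.3286500 + 44.3812556 = 86.7099056 amu
Mass defect Δm = 86.7099056 − 85.94015 = 0.7697556 amu
E_B = 0.7697556 × 931.49 = 717.020 MeV
Per nucleus in joules: 717.020 MeV × 1.602e-13 J/MeV = 1.1487e-10 J
Per mole: 1.1487e-10 J × 6.022e23 mol⁻¹ = 6.9175e+13 J/mol

6.92e+10 kJ/mol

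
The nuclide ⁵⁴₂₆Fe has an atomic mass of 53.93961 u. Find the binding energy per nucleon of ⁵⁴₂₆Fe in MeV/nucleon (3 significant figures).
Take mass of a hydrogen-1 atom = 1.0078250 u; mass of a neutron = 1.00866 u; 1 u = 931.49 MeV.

Total constituent mass: 26 × 1.0078250 + 28 × 1.00866 = 54.4459300 u
The mass defect is 54.4459300 − 53.93961 = 0.5063200 u.
E_B = 0.5063200 × 931.49 = 471.632 MeV
Per nucleon: 471.632 / 54 = 8.734 MeV

8.73 MeV/nucleon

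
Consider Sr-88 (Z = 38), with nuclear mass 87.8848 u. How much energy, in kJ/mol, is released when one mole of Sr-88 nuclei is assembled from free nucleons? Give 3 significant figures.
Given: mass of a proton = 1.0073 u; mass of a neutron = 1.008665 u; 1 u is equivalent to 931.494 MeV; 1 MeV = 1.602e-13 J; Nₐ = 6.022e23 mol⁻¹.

7.42e+10 kJ/mol

The nucleus contains 38 protons and 88 − 38 = 50 neutrons.
Σm = 38·m_p + 50·m_n = 38.2774 + 50.433250 = 88.710650 u
The mass defect is 88.710650 − 87.8848 = 0.825850 u.
Binding energy = Δm·c² = 0.825850 × 931.494 MeV/u = 769.274 MeV
Per nucleus in joules: 769.274 MeV × 1.602e-13 J/MeV = 1.2324e-10 J
Per mole: 1.2324e-10 J × 6.022e23 mol⁻¹ = 7.4215e+13 J/mol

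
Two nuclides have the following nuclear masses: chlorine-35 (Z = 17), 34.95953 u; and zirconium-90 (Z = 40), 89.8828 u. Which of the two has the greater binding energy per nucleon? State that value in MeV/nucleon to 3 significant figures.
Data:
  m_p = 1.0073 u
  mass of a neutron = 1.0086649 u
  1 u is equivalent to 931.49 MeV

zirconium-90; 8.72 MeV/nucleon

chlorine-35: Σm = 17(1.0073) + 18(1.0086649) = 35.2800682 u; Δm = 0.3205382 u; E_B = 298.58 MeV; E_B/A = 8.531 MeV
zirconium-90: Σm = 40(1.0073) + 50(1.0086649) = 90.7252450 u; Δm = 0.8424450 u; E_B = 784.73 MeV; E_B/A = 8.719 MeV
zirconium-90 has the higher binding energy per nucleon, so it is the more tightly bound nucleus.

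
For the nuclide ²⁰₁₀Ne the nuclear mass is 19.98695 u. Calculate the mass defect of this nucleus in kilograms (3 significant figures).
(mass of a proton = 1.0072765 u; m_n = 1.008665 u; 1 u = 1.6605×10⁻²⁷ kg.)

With 10 protons and 10 neutrons (A = 20):
Total constituent mass: 10 × 1.0072765 + 10 × 1.008665 = 20.1594150 u
The mass defect is 20.1594150 − 19.98695 = 0.1724650 u.
In SI units: 0.1724650 u × 1.6605×10⁻²⁷ kg/u = 2.8638e-28 kg

2.86e-28 kg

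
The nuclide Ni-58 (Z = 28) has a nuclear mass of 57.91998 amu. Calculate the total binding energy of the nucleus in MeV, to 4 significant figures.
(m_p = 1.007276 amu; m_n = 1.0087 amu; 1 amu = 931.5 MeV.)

507.4 MeV

Mass of separated nucleons = 28(1.007276) + 30(1.0087) = 28.203728 + 30.2610 = 58.464728 amu
The mass defect is 58.464728 − 57.91998 = 0.544748 amu.
E_B = 0.544748 × 931.5 = 507.433 MeV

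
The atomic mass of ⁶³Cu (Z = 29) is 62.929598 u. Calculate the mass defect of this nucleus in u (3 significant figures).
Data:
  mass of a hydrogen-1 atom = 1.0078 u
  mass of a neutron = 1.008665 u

The nucleus contains 29 protons and 63 − 29 = 34 neutrons.
Total constituent mass: 29 × 1.0078 + 34 × 1.008665 = 63.520810 u
Mass defect Δm = 63.520810 − 62.929598 = 0.591212 u

0.591 u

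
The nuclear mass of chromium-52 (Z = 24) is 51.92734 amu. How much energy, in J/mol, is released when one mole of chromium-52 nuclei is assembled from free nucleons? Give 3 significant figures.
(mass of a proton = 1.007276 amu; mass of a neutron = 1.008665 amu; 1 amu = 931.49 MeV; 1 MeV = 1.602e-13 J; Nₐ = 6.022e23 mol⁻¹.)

Z = 24, so N = A − Z = 52 − 24 = 28.
Mass of separated nucleons = 24(1.007276) + 28(1.008665) = 24.174624 + 28.242620 = 52.417244 amu
The mass defect is 52.417244 − 51.92734 = 0.489904 amu.
Binding energy = Δm·c² = 0.489904 × 931.49 MeV/amu = 456.341 MeV
Per nucleus in joules: 456.341 MeV × 1.602e-13 J/MeV = 7.3106e-11 J
Per mole: 7.3106e-11 J × 6.022e23 mol⁻¹ = 4.4024e+13 J/mol

4.40e+13 J/mol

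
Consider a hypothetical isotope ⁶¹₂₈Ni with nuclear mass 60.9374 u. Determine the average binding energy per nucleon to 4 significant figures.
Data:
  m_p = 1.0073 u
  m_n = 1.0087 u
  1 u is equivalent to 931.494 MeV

With 28 protons and 33 neutrons (A = 61):
Total constituent mass: 28 × 1.0073 + 33 × 1.0087 = 61.4915 u
The mass defect is 61.4915 − 60.9374 = 0.5541 u.
E_B = 0.5541 × 931.494 = 516.141 MeV
Dividing by A = 61 gives 8.461 MeV per nucleon.

8.461 MeV/nucleon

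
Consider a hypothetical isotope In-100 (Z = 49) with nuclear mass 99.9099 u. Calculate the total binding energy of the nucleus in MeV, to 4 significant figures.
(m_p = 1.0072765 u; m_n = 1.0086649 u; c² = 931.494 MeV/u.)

Z = 49, so N = A − Z = 100 − 49 = 51.
Total constituent mass: 49 × 1.0072765 + 51 × 1.0086649 = 100.7984584 u
Δm = 100.7984584 − 99.9099 = 0.8885584 u
Converting to energy: 0.8885584 u × 931.494 MeV/u = 827.687 MeV

827.7 MeV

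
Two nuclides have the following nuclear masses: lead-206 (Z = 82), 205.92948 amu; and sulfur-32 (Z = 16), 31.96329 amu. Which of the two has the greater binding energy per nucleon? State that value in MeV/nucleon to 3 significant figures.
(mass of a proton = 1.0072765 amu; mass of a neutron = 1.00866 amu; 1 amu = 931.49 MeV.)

lead-206: Σm = 82(1.0072765) + 124(1.00866) = 207.6705130 amu; Δm = 1.7410330 amu; E_B = 1621.8 MeV; E_B/A = 7.873 MeV
sulfur-32: Σm = 16(1.0072765) + 16(1.00866) = 32.2549840 amu; Δm = 0.2916940 amu; E_B = 271.71 MeV; E_B/A = 8.491 MeV
sulfur-32 has the higher binding energy per nucleon, so it is the more tightly bound nucleus.

sulfur-32; 8.49 MeV/nucleon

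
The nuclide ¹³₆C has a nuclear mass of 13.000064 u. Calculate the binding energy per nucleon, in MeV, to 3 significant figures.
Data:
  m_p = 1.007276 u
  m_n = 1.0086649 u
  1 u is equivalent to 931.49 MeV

7.47 MeV/nucleon

Σm = 6·m_p + 7·m_n = 6.043656 + 7.0606543 = 13.1043103 u
Mass defect Δm = 13.1043103 − 13.000064 = 0.1042463 u
Converting to energy: 0.1042463 u × 931.49 MeV/u = 97.1044 MeV
BE/A = 97.1044 MeV / 13 = 7.470 MeV/nucleon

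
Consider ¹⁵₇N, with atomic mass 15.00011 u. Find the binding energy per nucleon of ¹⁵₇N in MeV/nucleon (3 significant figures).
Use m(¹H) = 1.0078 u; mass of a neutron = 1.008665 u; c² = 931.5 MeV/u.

7.69 MeV/nucleon

The nucleus contains 7 protons and 15 − 7 = 8 neutrons.
Σm = 7·m(¹H) + 8·m_n = 7.0546 + 8.069320 = 15.123920 u
Δm = 15.123920 − 15.00011 = 0.123810 u
Binding energy = Δm·c² = 0.123810 × 931.5 MeV/u = 115.329 MeV
Dividing by A = 15 gives 7.689 MeV per nucleon.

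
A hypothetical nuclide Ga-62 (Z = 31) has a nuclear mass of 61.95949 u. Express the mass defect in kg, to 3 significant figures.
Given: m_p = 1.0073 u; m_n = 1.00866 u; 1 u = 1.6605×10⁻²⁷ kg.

Total constituent mass: 31 × 1.0073 + 31 × 1.00866 = 62.49476 u
Δm = 62.49476 − 61.95949 = 0.53527 u
In SI units: 0.53527 u × 1.6605×10⁻²⁷ kg/u = 8.8882e-28 kg

8.89e-28 kg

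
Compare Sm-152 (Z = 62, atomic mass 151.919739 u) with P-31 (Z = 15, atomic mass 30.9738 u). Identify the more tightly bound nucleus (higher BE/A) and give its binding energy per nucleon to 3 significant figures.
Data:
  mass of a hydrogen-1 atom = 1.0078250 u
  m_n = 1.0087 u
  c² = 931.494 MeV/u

Sm-152: Σm = 62(1.0078250) + 90(1.0087) = 153.2681500 u; Δm = 1.3484110 u; E_B = 1256.0 MeV; E_B/A = 8.263 MeV
P-31: Σm = 15(1.0078250) + 16(1.0087) = 31.2565750 u; Δm = 0.2827750 u; E_B = 263.40 MeV; E_B/A = 8.497 MeV
P-31 has the higher binding energy per nucleon, so it is the more tightly bound nucleus.

P-31; 8.50 MeV/nucleon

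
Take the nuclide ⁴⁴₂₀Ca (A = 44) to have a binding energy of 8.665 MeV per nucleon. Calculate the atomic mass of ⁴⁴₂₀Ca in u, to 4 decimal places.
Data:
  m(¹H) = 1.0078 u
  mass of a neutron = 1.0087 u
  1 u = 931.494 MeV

43.9555 u

Total binding energy = 44 × 8.665 = 381.260 MeV
Mass defect = 381.260 MeV / (931.494 MeV/u) = 0.409299 u
Constituent mass = 20(1.0078) + 24(1.0087) = 44.3648 u
Atomic mass = 44.3648 − 0.409299 = 43.955501 u ≈ 43.9555 u (to 4 decimal places)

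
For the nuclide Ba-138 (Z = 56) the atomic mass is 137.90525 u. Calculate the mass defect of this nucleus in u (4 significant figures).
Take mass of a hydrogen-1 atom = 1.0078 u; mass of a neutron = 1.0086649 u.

1.242 u

Mass of separated nucleons = 56(1.0078) + 82(1.0086649) = 56.4368 + 82.7105218 = 139.1473218 u
Mass defect Δm = 139.1473218 − 137.90525 = 1.2420718 u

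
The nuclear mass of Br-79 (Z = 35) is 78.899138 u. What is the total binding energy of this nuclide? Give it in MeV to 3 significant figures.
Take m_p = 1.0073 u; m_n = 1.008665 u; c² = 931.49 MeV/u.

687 MeV

Σm = 35·m_p + 44·m_n = 35.2555 + 44.381260 = 79.636760 u
Mass defect Δm = 79.636760 − 78.899138 = 0.737622 u
Binding energy = Δm·c² = 0.737622 × 931.49 MeV/u = 687.088 MeV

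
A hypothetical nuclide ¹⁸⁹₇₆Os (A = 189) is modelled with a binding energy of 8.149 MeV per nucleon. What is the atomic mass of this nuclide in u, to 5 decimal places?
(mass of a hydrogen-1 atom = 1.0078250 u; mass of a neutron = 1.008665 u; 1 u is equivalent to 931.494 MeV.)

Total binding energy = 189 × 8.149 = 1540.161 MeV
Mass defect = 1540.161 MeV / (931.494 MeV/u) = 1.6534309 u
Constituent mass = 76(1.0078250) + 113(1.008665) = 190.5738450 u
Atomic mass = 190.5738450 − 1.6534309 = 188.9204141 u ≈ 188.92041 u (to 5 decimal places)

188.92041 u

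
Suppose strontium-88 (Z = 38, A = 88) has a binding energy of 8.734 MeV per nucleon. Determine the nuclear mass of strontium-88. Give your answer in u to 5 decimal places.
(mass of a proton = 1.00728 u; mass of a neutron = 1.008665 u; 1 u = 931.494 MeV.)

Total binding energy = 88 × 8.734 = 768.592 MeV
Mass defect = 768.592 MeV / (931.494 MeV/u) = 0.8251175 u
Constituent mass = 38(1.00728) + 50(1.008665) = 88.709890 u
Nuclear mass = 88.709890 − 0.8251175 = 87.8847725 u ≈ 87.88477 u (to 5 decimal places)

87.88477 u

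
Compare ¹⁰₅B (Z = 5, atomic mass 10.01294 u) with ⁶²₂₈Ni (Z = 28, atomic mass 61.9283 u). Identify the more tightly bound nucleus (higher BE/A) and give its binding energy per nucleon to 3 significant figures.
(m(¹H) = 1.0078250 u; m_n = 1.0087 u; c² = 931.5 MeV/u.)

¹⁰₅B: Σm = 5(1.0078250) + 5(1.0087) = 10.0826250 u; Δm = 0.0696850 u; E_B = 64.912 MeV; E_B/A = 6.491 MeV
⁶²₂₈Ni: Σm = 28(1.0078250) + 34(1.0087) = 62.5149000 u; Δm = 0.5866000 u; E_B = 546.42 MeV; E_B/A = 8.813 MeV
⁶²₂₈Ni has the higher binding energy per nucleon, so it is the more tightly bound nucleus.

⁶²₂₈Ni; 8.81 MeV/nucleon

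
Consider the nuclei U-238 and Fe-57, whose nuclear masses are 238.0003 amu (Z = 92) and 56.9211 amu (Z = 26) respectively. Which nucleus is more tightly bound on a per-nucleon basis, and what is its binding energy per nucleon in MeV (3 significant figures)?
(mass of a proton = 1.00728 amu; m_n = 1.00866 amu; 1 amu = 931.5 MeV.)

U-238: Σm = 92(1.00728) + 146(1.00866) = 239.93412 amu; Δm = 1.93382 amu; E_B = 1801.4 MeV; E_B/A = 7.569 MeV
Fe-57: Σm = 26(1.00728) + 31(1.00866) = 57.45774 amu; Δm = 0.53664 amu; E_B = 499.88 MeV; E_B/A = 8.770 MeV
Fe-57 has the higher binding energy per nucleon, so it is the more tightly bound nucleus.

Fe-57; 8.77 MeV/nucleon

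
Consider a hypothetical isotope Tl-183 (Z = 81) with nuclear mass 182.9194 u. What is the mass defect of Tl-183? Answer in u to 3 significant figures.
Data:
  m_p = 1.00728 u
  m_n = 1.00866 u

The nucleus contains 81 protons and 183 − 81 = 102 neutrons.
Total constituent mass: 81 × 1.00728 + 102 × 1.00866 = 184.47300 u
The mass defect is 184.47300 − 182.9194 = 1.55360 u.

1.55 u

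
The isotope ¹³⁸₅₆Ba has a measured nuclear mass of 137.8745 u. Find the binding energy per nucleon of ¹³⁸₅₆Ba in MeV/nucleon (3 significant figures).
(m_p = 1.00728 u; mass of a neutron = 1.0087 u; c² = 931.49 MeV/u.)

With 56 protons and 82 neutrons (A = 138):
Σm = 56·m_p + 82·m_n = 56.40768 + 82.7134 = 139.12108 u
Mass defect Δm = 139.12108 − 137.8745 = 1.24658 u
Binding energy = Δm·c² = 1.24658 × 931.49 MeV/u = 1161.18 MeV
BE/A = 1161.18 MeV / 138 = 8.414 MeV/nucleon

8.41 MeV/nucleon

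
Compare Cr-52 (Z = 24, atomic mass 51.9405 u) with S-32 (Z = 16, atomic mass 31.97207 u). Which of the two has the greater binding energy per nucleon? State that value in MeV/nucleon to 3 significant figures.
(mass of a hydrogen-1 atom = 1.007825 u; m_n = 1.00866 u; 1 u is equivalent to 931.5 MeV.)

Cr-52; 8.77 MeV/nucleon

Cr-52: Σm = 24(1.007825) + 28(1.00866) = 52.430280 u; Δm = 0.489780 u; E_B = 456.23 MeV; E_B/A = 8.774 MeV
S-32: Σm = 16(1.007825) + 16(1.00866) = 32.263760 u; Δm = 0.291690 u; E_B = 271.71 MeV; E_B/A = 8.491 MeV
Cr-52 has the higher binding energy per nucleon, so it is the more tightly bound nucleus.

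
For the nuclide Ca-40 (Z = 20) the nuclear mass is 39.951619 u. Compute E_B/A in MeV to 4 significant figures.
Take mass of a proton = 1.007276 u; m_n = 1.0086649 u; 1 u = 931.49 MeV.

The nucleus contains 20 protons and 40 − 20 = 20 neutrons.
Total constituent mass: 20 × 1.007276 + 20 × 1.0086649 = 40.3188180 u
Δm = 40.3188180 − 39.951619 = 0.3671990 u
Binding energy = Δm·c² = 0.3671990 × 931.49 MeV/u = 342.042 MeV
Dividing by A = 40 gives 8.551 MeV per nucleon.

8.551 MeV/nucleon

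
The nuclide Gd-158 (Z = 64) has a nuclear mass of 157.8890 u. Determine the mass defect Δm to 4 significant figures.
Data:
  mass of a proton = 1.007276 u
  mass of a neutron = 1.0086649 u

The nucleus contains 64 protons and 158 − 64 = 94 neutrons.
Total constituent mass: 64 × 1.007276 + 94 × 1.0086649 = 159.2801646 u
Δm = 159.2801646 − 157.8890 = 1.3911646 u

1.391 u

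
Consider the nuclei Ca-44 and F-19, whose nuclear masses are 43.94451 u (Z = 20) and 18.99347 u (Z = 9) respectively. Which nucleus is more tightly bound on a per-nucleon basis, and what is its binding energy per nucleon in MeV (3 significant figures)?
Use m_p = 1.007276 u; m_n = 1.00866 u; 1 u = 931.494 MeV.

Ca-44; 8.66 MeV/nucleon

Ca-44: Σm = 20(1.007276) + 24(1.00866) = 44.353360 u; Δm = 0.408850 u; E_B = 380.84 MeV; E_B/A = 8.655 MeV
F-19: Σm = 9(1.007276) + 10(1.00866) = 19.152084 u; Δm = 0.158614 u; E_B = 147.75 MeV; E_B/A = 7.776 MeV
Ca-44 has the higher binding energy per nucleon, so it is the more tightly bound nucleus.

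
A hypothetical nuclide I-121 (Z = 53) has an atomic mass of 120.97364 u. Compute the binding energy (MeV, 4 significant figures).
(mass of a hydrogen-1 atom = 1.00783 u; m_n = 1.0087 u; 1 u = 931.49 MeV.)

With 53 protons and 68 neutrons (A = 121):
Total constituent mass: 53 × 1.00783 + 68 × 1.0087 = 122.00659 u
The mass defect is 122.00659 − 120.97364 = 1.03295 u.
E_B = 1.03295 × 931.49 = 962.183 MeV

962.2 MeV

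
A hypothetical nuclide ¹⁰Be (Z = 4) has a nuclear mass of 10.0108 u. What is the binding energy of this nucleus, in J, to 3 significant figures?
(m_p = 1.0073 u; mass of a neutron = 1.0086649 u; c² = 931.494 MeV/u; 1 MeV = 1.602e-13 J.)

Z = 4, so N = A − Z = 10 − 4 = 6.
Mass of separated nucleons = 4(1.0073) + 6(1.0086649) = 4.0292 + 6.0519894 = 10.0811894 u
Mass defect Δm = 10.0811894 − 10.0108 = 0.0703894 u
E_B = 0.0703894 × 931.494 = 65.5673 MeV
In joules: 65.5673 MeV × 1.602e-13 J/MeV = 1.0504e-11 J

1.05e-11 J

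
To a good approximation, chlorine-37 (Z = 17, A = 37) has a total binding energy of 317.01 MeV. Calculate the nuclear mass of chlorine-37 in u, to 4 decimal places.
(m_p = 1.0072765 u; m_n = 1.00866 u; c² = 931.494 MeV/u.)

Mass defect = 317.01 MeV / (931.494 MeV/u) = 0.340324 u
Constituent mass = 17(1.0072765) + 20(1.00866) = 37.2969005 u
Nuclear mass = 37.2969005 − 0.340324 = 36.9565765 u ≈ 36.9566 u (to 4 decimal places)

36.9566 u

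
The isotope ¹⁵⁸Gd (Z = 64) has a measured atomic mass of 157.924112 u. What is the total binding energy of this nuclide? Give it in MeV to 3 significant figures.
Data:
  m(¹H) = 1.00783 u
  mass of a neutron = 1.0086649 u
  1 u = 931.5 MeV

Σm = 64·m(¹H) + 94·m_n = 64.50112 + 94.8145006 = 159.3156206 u
Mass defect Δm = 159.3156206 − 157.924112 = 1.3915086 u
Converting to energy: 1.3915086 u × 931.5 MeV/u = 1296.19 MeV

1300 MeV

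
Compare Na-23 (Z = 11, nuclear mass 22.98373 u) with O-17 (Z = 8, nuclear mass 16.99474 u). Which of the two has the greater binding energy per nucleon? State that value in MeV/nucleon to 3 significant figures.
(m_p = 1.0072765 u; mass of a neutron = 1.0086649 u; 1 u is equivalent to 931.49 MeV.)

Na-23; 8.11 MeV/nucleon

Na-23: Σm = 11(1.0072765) + 12(1.0086649) = 23.1840203 u; Δm = 0.2002903 u; E_B = 186.57 MeV; E_B/A = 8.112 MeV
O-17: Σm = 8(1.0072765) + 9(1.0086649) = 17.1361961 u; Δm = 0.1414561 u; E_B = 131.76 MeV; E_B/A = 7.751 MeV
Na-23 has the higher binding energy per nucleon, so it is the more tightly bound nucleus.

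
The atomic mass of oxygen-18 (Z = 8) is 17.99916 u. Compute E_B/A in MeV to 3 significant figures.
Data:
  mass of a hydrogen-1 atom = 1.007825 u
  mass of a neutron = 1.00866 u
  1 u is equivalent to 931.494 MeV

Σm = 8·m(¹H) + 10·m_n = 8.062600 + 10.08660 = 18.149200 u
Δm = 18.149200 − 17.99916 = 0.150040 u
Converting to energy: 0.150040 u × 931.494 MeV/u = 139.761 MeV
BE/A = 139.761 MeV / 18 = 7.7645 MeV/nucleon

7.76 MeV/nucleon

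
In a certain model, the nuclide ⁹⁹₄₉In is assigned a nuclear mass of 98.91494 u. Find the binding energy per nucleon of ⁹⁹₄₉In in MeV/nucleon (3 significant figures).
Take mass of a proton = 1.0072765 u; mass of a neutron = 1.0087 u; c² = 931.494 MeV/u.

8.25 MeV/nucleon

Σm = 49·m_p + 50·m_n = 49.3565485 + 50.4350 = 99.7915485 u
Δm = 99.7915485 − 98.91494 = 0.8766085 u
E_B = 0.8766085 × 931.494 = 816.556 MeV
Dividing by A = 99 gives 8.248 MeV per nucleon.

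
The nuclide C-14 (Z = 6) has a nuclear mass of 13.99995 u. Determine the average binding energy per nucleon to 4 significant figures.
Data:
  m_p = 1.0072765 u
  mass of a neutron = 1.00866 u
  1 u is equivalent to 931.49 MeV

The nucleus contains 6 protons and 14 − 6 = 8 neutrons.
Σm = 6·m_p + 8·m_n = 6.0436590 + 8.06928 = 14.1129390 u
Mass defect Δm = 14.1129390 − 13.99995 = 0.1129890 u
Binding energy = Δm·c² = 0.1129890 × 931.49 MeV/u = 105.248 MeV
Dividing by A = 14 gives 7.518 MeV per nucleon.

7.518 MeV/nucleon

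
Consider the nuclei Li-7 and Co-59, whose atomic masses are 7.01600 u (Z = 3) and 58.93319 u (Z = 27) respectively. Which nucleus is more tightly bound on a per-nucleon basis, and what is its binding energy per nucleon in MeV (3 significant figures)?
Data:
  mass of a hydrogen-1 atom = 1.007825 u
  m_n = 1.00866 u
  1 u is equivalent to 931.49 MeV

Co-59; 8.77 MeV/nucleon

Li-7: Σm = 3(1.007825) + 4(1.00866) = 7.058115 u; Δm = 0.042115 u; E_B = 39.230 MeV; E_B/A = 5.604 MeV
Co-59: Σm = 27(1.007825) + 32(1.00866) = 59.488395 u; Δm = 0.555205 u; E_B = 517.17 MeV; E_B/A = 8.766 MeV
Co-59 has the higher binding energy per nucleon, so it is the more tightly bound nucleus.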